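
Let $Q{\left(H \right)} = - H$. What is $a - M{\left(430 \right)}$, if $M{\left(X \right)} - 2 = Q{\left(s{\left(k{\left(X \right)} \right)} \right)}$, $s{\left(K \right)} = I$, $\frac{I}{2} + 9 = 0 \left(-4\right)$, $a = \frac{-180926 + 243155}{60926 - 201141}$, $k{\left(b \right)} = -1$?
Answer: $- \frac{2866529}{140215} \approx -20.444$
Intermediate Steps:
$a = - \frac{62229}{140215}$ ($a = \frac{62229}{-140215} = 62229 \left(- \frac{1}{140215}\right) = - \frac{62229}{140215} \approx -0.44381$)
$I = -18$ ($I = -18 + 2 \cdot 0 \left(-4\right) = -18 + 2 \cdot 0 = -18 + 0 = -18$)
$s{\left(K \right)} = -18$
$M{\left(X \right)} = 20$ ($M{\left(X \right)} = 2 - -18 = 2 + 18 = 20$)
$a - M{\left(430 \right)} = - \frac{62229}{140215} - 20 = - \frac{2866529}{140215}$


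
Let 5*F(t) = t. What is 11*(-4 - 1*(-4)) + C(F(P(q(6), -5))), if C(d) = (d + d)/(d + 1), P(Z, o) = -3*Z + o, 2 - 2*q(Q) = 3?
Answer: -14/3 ≈ -4.6667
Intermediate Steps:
q(Q) = -½ (q(Q) = 1 - ½*3 = 1 - 3/2 = -½)
P(Z, o) = o - 3*Z
F(t) = t/5
C(d) = 2*d/(1 + d) (C(d) = (2*d)/(1 + d) = 2*d/(1 + d))
11*(-4 - 1*(-4)) + C(F(P(q(6), -5))) = 11*(-4 - 1*(-4)) + 2*((-5 - 3*(-½))/5)/(1 + (-5 - 3*(-½))/5) = 11*(-4 + 4) + 2*((-5 + 3/2)/5)/(1 + (-5 + 3/2)/5) = 11*0 + 2*((⅕)*(-7/2))/(1 + (⅕)*(-7/2)) = 0 + 2*(-7/10)/(1 - 7/10) = 0 + 2*(-7/10)/(3/10) = 0 + 2*(-7/10)*(10/3) = 0 - 14/3 = -14/3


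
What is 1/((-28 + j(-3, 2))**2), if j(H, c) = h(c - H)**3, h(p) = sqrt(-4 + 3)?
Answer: (28 + I)**(-2) ≈ 0.0012706 - 9.0876e-5*I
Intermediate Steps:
h(p) = I (h(p) = sqrt(-1) = I)
j(H, c) = -I (j(H, c) = I**3 = -I)
1/((-28 + j(-3, 2))**2) = 1/((-28 - I)**2) = (-28 - I)**(-2)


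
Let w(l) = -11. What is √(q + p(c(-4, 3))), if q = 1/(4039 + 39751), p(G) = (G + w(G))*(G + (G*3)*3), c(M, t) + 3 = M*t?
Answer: √7478500033790/43790 ≈ 62.450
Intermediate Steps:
c(M, t) = -3 + M*t
p(G) = 10*G*(-11 + G) (p(G) = (G - 11)*(G + (G*3)*3) = (-11 + G)*(G + (3*G)*3) = (-11 + G)*(G + 9*G) = (-11 + G)*(10*G) = 10*G*(-11 + G))
q = 1/43790 ≈ 2.2836e-5
√(q + p(c(-4, 3))) = √(1/43790 + 10*(-3 - 4*3)*(-11 + (-3 - 4*3))) = √(1/43790 + 10*(-3 - 12)*(-11 + (-3 - 12))) = √(1/43790 + 10*(-15)*(-11 - 15)) = √(1/43790 + 10*(-15)*(-26)) = √(1/43790 + 3900) = √(170781001/43790) = √7478500033790/43790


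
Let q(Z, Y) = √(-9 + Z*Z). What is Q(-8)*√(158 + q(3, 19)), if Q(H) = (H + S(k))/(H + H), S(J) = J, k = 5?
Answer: 3*√158/16 ≈ 2.3568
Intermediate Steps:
Q(H) = (5 + H)/(2*H) (Q(H) = (H + 5)/(H + H) = (5 + H)/((2*H)) = (5 + H)*(1/(2*H)) = (5 + H)/(2*H))
q(Z, Y) = √(-9 + Z²)
Q(-8)*√(158 + q(3, 19)) = ((½)*(5 - 8)/(-8))*√(158 + √(-9 + 3²)) = ((½)*(-⅛)*(-3))*√(158 + √(-9 + 9)) = 3*√(158 + √0)/16 = 3*√(158 + 0)/16 = 3*√158/16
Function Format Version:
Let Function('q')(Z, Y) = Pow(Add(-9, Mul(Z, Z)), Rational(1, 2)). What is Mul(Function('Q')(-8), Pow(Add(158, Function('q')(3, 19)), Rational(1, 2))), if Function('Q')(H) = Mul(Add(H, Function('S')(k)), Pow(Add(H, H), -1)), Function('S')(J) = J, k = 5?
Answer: Mul(Rational(3, 16), Pow(158, Rational(1, 2))) ≈ 2.3568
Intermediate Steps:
Function('Q')(H) = Mul(Rational(1, 2), Pow(H, -1), Add(5, H)) (Function('Q')(H) = Mul(Add(H, 5), Pow(Add(H, H), -1)) = Mul(Add(5, H), Pow(Mul(2, H), -1)) = Mul(Add(5, H), Mul(Rational(1, 2), Pow(H, -1))) = Mul(Rational(1, 2), Pow(H, -1), Add(5, H)))
Function('q')(Z, Y) = Pow(Add(-9, Pow(Z, 2)), Rational(1, 2))
Mul(Function('Q')(-8), Pow(Add(158, Function('q')(3, 19)), Rational(1, 2))) = Mul(Mul(Rational(1, 2), Pow(-8, -1), Add(5, -8)), Pow(Add(158, Pow(Add(-9, Pow(3, 2)), Rational(1, 2))), Rational(1, 2))) = Mul(Mul(Rational(1, 2), Rational(-1, 8), -3), Pow(Add(158, Pow(Add(-9, 9), Rational(1, 2))), Rational(1, 2))) = Mul(Rational(3, 16), Pow(Add(158, Pow(0, Rational(1, 2))), Rational(1, 2))) = Mul(Rational(3, 16), Pow(Add(158, 0), Rational(1, 2))) = Mul(Rational(3, 16), Pow(158, Rational(1, 2)))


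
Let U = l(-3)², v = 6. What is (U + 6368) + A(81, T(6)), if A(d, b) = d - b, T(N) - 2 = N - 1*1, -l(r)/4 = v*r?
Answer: 11626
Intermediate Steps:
l(r) = -24*r
T(N) = 1 + N (T(N) = 2 + (N - 1*1) = 2 + (N - 1) = 2 + (-1 + N) = 1 + N)
U = 5184 (U = (-24*(-3))² = 72² = 5184)
(U + 6368) + A(81, T(6)) = (5184 + 6368) + (81 - (1 + 6)) = 11552 + (81 - 1*7) = 11552 + (81 - 7) = 11552 + 74 = 11626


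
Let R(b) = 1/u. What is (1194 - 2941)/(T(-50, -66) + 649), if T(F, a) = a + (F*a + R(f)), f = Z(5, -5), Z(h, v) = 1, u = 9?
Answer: -15723/34948 ≈ -0.44990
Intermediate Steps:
f = 1
R(b) = ⅑ (R(b) = 1/9 = ⅑)
T(F, a) = ⅑ + a + F*a (T(F, a) = a + (F*a + ⅑) = a + (⅑ + F*a) = ⅑ + a + F*a)
(1194 - 2941)/(T(-50, -66) + 649) = (1194 - 2941)/((⅑ - 66 - 50*(-66)) + 649) = -1747/((⅑ - 66 + 3300) + 649) = -1747/(29107/9 + 649) = -1747/34948/9 = -1747*9/34948 = -15723/34948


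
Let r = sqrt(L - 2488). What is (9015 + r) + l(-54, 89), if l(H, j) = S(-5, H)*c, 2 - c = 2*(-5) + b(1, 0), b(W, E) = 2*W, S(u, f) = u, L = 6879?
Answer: 8965 + sqrt(4391) ≈ 9031.3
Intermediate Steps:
c = 10 (c = 2 - (2*(-5) + 2*1) = 2 - (-10 + 2) = 2 - 1*(-8) = 2 + 8 = 10)
l(H, j) = -50 (l(H, j) = -5*10 = -50)
r = sqrt(4391) (r = sqrt(6879 - 2488) = sqrt(4391) ≈ 66.265)
(9015 + r) + l(-54, 89) = (9015 + sqrt(4391)) - 50 = 8965 + sqrt(4391)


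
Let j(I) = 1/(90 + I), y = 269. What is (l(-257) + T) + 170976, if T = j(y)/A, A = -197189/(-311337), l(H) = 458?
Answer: 12135959061671/70790851 ≈ 1.7143e+5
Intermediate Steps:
A = 197189/311337 (A = -197189*(-1/311337) = 197189/311337 ≈ 0.63336)
T = 311337/70790851 (T = 1/((90 + 269)*(197189/311337)) = (311337/197189)/359 = (1/359)*(311337/197189) = 311337/70790851 ≈ 0.0043980)
(l(-257) + T) + 170976 = (458 + 311337/70790851) + 170976 = 32422521095/70790851 + 170976 = 12135959061671/70790851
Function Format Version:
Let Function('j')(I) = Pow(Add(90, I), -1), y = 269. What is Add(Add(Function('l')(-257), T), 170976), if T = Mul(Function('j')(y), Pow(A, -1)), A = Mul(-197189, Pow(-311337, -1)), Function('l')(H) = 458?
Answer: Rational(12135959061671, 70790851) ≈ 1.7143e+5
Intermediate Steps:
A = Rational(197189, 311337) (A = Mul(-197189, Rational(-1, 311337)) = Rational(197189, 311337) ≈ 0.63336)
T = Rational(311337, 70790851) (T = Mul(Pow(Add(90, 269), -1), Pow(Rational(197189, 311337), -1)) = Mul(Pow(359, -1), Rational(311337, 197189)) = Mul(Rational(1, 359), Rational(311337, 197189)) = Rational(311337, 70790851) ≈ 0.0043980)
Add(Add(Function('l')(-257), T), 170976) = Add(Add(458, Rational(311337, 70790851)), 170976) = Add(Rational(32422521095, 70790851), 170976) = Rational(12135959061671, 70790851)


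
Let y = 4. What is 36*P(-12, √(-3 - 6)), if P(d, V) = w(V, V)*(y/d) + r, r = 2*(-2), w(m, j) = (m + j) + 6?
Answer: -216 - 72*I ≈ -216.0 - 72.0*I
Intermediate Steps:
w(m, j) = 6 + j + m (w(m, j) = (j + m) + 6 = 6 + j + m)
r = -4
P(d, V) = -4 + 4*(6 + 2*V)/d (P(d, V) = (6 + V + V)*(4/d) - 4 = (6 + 2*V)*(4/d) - 4 = 4*(6 + 2*V)/d - 4 = -4 + 4*(6 + 2*V)/d)
36*P(-12, √(-3 - 6)) = 36*(4*(6 - 1*(-12) + 2*√(-3 - 6))/(-12)) = 36*(4*(-1/12)*(6 + 12 + 2*√(-9))) = 36*(4*(-1/12)*(6 + 12 + 2*(3*I))) = 36*(4*(-1/12)*(6 + 12 + 6*I)) = 36*(4*(-1/12)*(18 + 6*I)) = 36*(-6 - 2*I) = -216 - 72*I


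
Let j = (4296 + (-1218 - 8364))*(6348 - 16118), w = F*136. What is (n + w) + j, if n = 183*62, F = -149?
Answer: 51635302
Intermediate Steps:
w = -20264 (w = -149*136 = -20264)
j = 51644220 (j = (4296 - 9582)*(-9770) = -5286*(-9770) = 51644220)
n = 11346
(n + w) + j = (11346 - 20264) + 51644220 = -8918 + 51644220 = 51635302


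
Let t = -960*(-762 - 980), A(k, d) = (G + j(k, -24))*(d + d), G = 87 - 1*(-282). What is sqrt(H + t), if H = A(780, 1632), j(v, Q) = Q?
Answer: 40*sqrt(1749) ≈ 1672.8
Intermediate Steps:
G = 369 (G = 87 + 282 = 369)
A(k, d) = 690*d (A(k, d) = (369 - 24)*(d + d) = 345*(2*d) = 690*d)
H = 1126080 (H = 690*1632 = 1126080)
t = 1672320 (t = -960*(-1742) = 1672320)
sqrt(H + t) = sqrt(1126080 + 1672320) = sqrt(2798400) = 40*sqrt(1749)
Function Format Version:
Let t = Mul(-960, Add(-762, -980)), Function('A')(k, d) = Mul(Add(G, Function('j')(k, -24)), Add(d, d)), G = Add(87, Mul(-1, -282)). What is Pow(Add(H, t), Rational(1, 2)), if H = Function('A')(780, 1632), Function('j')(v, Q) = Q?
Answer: Mul(40, Pow(1749, Rational(1, 2))) ≈ 1672.8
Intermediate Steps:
G = 369 (G = Add(87, 282) = 369)
Function('A')(k, d) = Mul(690, d) (Function('A')(k, d) = Mul(Add(369, -24), Add(d, d)) = Mul(345, Mul(2, d)) = Mul(690, d))
H = 1126080 (H = Mul(690, 1632) = 1126080)
t = 1672320 (t = Mul(-960, -1742) = 1672320)
Pow(Add(H, t), Rational(1, 2)) = Pow(Add(1126080, 1672320), Rational(1, 2)) = Pow(2798400, Rational(1, 2)) = Mul(40, Pow(1749, Rational(1, 2)))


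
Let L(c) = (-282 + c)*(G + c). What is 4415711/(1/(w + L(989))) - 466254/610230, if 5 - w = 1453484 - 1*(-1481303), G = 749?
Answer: -766171593255303789/101705 ≈ -7.5333e+12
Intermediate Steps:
L(c) = (-282 + c)*(749 + c)
w = -2934782 (w = 5 - (1453484 - 1*(-1481303)) = 5 - (1453484 + 1481303) = 5 - 1*2934787 = 5 - 2934787 = -2934782)
4415711/(1/(w + L(989))) - 466254/610230 = 4415711/(1/(-2934782 + (-211218 + 989² + 467*989))) - 466254/610230 = 4415711/(1/(-2934782 + (-211218 + 978121 + 461863))) - 466254*1/610230 = 4415711/(1/(-2934782 + 1228766)) - 77709/101705 = 4415711/(1/(-1706016)) - 77709/101705 = 4415711/(-1/1706016) - 77709/101705 = 4415711*(-1706016) - 77709/101705 = -7533273617376 - 77709/101705 = -766171593255303789/101705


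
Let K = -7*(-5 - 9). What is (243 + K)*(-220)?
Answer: -75020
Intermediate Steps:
K = 98 (K = -7*(-14) = 98)
(243 + K)*(-220) = (243 + 98)*(-220) = 341*(-220) = -75020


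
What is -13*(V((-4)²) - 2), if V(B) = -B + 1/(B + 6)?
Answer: 5135/22 ≈ 233.41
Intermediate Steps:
V(B) = 1/(6 + B) - B (V(B) = -B + 1/(6 + B) = 1/(6 + B) - B)
-13*(V((-4)²) - 2) = -13*((1 - ((-4)²)² - 6*(-4)²)/(6 + (-4)²) - 2) = -13*((1 - 1*16² - 6*16)/(6 + 16) - 2) = -13*((1 - 1*256 - 96)/22 - 2) = -13*((1 - 256 - 96)/22 - 2) = -13*((1/22)*(-351) - 2) = -13*(-351/22 - 2) = -13*(-395/22) = 5135/22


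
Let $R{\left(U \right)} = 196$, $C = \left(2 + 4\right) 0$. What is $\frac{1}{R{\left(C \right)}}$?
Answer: $\frac{1}{196} \approx 0.005102$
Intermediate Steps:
$C = 0$ ($C = 6 \cdot 0 = 0$)
$\frac{1}{R{\left(C \right)}} = \frac{1}{196}$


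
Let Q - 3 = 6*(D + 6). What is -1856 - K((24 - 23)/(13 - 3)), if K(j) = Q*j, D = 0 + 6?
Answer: -3727/2 ≈ -1863.5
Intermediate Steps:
D = 6
Q = 75 (Q = 3 + 6*(6 + 6) = 3 + 6*12 = 3 + 72 = 75)
K(j) = 75*j
-1856 - K((24 - 23)/(13 - 3)) = -1856 - 75*(24 - 23)/(13 - 3) = -1856 - 75*1/10 = -1856 - 75*1*(⅒) = -1856 - 75/10 = -1856 - 1*15/2 = -1856 - 15/2 = -3727/2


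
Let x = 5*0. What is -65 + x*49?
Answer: -65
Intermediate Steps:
x = 0
-65 + x*49 = -65 + 0*49 = -65 + 0 = -65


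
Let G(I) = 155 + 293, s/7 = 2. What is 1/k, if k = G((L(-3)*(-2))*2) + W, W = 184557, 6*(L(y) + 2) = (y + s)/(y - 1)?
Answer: 1/185005 ≈ 5.4053e-6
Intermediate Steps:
s = 14 (s = 7*2 = 14)
L(y) = -2 + (14 + y)/(6*(-1 + y)) (L(y) = -2 + ((y + 14)/(y - 1))/6 = -2 + ((14 + y)/(-1 + y))/6 = -2 + (14 + y)/(6*(-1 + y)))
G(I) = 448
k = 185005 (k = 448 + 184557 = 185005)
1/k = 1/185005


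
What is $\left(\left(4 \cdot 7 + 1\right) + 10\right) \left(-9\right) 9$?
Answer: $-3159$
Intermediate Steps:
$\left(\left(4 \cdot 7 + 1\right) + 10\right) \left(-9\right) 9 = \left(\left(28 + 1\right) + 10\right) \left(-9\right) 9 = \left(29 + 10\right) \left(-9\right) 9 = 39 \left(-9\right) 9 = \left(-351\right) 9 = -3159$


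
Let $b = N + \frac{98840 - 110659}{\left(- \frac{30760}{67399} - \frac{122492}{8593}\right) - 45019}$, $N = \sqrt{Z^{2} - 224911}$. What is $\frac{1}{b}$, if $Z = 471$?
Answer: $\frac{178531560451345249368162293}{2088430977098807597960929051559} - \frac{680255414292299866215523441 i \sqrt{3070}}{2088430977098807597960929051559} \approx 8.5486 \cdot 10^{-5} - 0.018048 i$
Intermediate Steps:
$N = i \sqrt{3070}$ ($N = \sqrt{471^{2} - 224911} = \sqrt{221841 - 224911} = \sqrt{-3070} = i \sqrt{3070} \approx 55.408 i$)
$b = \frac{6845087395133}{26081706506521} + i \sqrt{3070}$ ($b = i \sqrt{3070} + \frac{98840 - 110659}{\left(- \frac{30760}{67399} - \frac{122492}{8593}\right) - 45019} = i \sqrt{3070} - \frac{11819}{\left(\left(-30760\right) \frac{1}{67399} - \frac{122492}{8593}\right) - 45019} = i \sqrt{3070} - \frac{11819}{\left(- \frac{30760}{67399} - \frac{122492}{8593}\right) - 45019} = i \sqrt{3070} - \frac{11819}{- \frac{8520158988}{579159607} - 45019} = i \sqrt{3070} - \frac{11819}{- \frac{26081706506521}{579159607}} = i \sqrt{3070} - - \frac{6845087395133}{26081706506521} = i \sqrt{3070} + \frac{6845087395133}{26081706506521} = \frac{6845087395133}{26081706506521} + i \sqrt{3070} \approx 0.26245 + 55.408 i$)
$\frac{1}{b} = \frac{1}{\frac{6845087395133}{26081706506521} + i \sqrt{3070}}$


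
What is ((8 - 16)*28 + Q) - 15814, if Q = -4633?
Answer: -20671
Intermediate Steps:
((8 - 16)*28 + Q) - 15814 = ((8 - 16)*28 - 4633) - 15814 = (-8*28 - 4633) - 15814 = (-224 - 4633) - 15814 = -4857 - 15814 = -20671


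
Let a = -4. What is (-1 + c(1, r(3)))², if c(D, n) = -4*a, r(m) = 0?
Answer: 225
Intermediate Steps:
c(D, n) = 16 (c(D, n) = -4*(-4) = 16)
(-1 + c(1, r(3)))² = (-1 + 16)² = 15² = 225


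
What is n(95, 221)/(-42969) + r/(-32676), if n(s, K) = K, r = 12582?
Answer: -91309559/234009174 ≈ -0.39020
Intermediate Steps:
n(95, 221)/(-42969) + r/(-32676) = 221/(-42969) + 12582/(-32676) = 221*(-1/42969) + 12582*(-1/32676) = -221/42969 - 2097/5446 = -91309559/234009174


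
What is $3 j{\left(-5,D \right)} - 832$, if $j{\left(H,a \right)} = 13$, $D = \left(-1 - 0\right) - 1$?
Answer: $-793$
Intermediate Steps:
$D = -2$ ($D = \left(-1 + 0\right) - 1 = -1 - 1 = -2$)
$3 j{\left(-5,D \right)} - 832 = 3 \cdot 13 - 832 = 39 - 832 = -793$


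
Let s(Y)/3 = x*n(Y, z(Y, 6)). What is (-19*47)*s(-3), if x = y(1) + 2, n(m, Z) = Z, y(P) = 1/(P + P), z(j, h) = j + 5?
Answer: -13395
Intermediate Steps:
z(j, h) = 5 + j
y(P) = 1/(2*P)
x = 5/2 (x = (1/2)/1 + 2 = (1/2)*1 + 2 = 1/2 + 2 = 5/2 ≈ 2.5000)
s(Y) = 75/2 + 15*Y/2 (s(Y) = 3*(5*(5 + Y)/2) = 3*(25/2 + 5*Y/2) = 75/2 + 15*Y/2)
(-19*47)*s(-3) = (-19*47)*(75/2 + (15/2)*(-3)) = -893*(75/2 - 45/2) = -893*15 = -13395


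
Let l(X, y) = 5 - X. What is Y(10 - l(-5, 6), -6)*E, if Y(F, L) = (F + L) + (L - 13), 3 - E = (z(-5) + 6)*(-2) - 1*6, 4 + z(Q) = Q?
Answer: -75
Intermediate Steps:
z(Q) = -4 + Q
E = 3 (E = 3 - (((-4 - 5) + 6)*(-2) - 1*6) = 3 - ((-9 + 6)*(-2) - 6) = 3 - (-3*(-2) - 6) = 3 - (6 - 6) = 3 - 1*0 = 3 + 0 = 3)
Y(F, L) = -13 + F + 2*L (Y(F, L) = (F + L) + (-13 + L) = -13 + F + 2*L)
Y(10 - l(-5, 6), -6)*E = (-13 + (10 - (5 - 1*(-5))) + 2*(-6))*3 = (-13 + (10 - (5 + 5)) - 12)*3 = (-13 + (10 - 1*10) - 12)*3 = (-13 + (10 - 10) - 12)*3 = (-13 + 0 - 12)*3 = -25*3 = -75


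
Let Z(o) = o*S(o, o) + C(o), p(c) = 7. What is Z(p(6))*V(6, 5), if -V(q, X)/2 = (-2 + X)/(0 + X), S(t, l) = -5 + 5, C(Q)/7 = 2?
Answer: -84/5 ≈ -16.800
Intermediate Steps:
C(Q) = 14 (C(Q) = 7*2 = 14)
S(t, l) = 0
V(q, X) = -2*(-2 + X)/X (V(q, X) = -2*(-2 + X)/(0 + X) = -2*(-2 + X)/X)
Z(o) = 14 (Z(o) = o*0 + 14 = 0 + 14 = 14)
Z(p(6))*V(6, 5) = 14*(-2 + 4/5) = 14*(-2 + 4*(⅕)) = 14*(-2 + ⅘) = 14*(-6/5) = -84/5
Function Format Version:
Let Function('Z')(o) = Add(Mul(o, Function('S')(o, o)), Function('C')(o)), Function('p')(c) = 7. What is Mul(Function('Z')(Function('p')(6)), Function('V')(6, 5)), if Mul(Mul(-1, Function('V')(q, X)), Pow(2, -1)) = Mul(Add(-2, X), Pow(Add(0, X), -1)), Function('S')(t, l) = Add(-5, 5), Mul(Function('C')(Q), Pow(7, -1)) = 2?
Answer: Rational(-84, 5) ≈ -16.800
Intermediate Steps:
Function('C')(Q) = 14 (Function('C')(Q) = Mul(7, 2) = 14)
Function('S')(t, l) = 0
Function('V')(q, X) = Mul(-2, Pow(X, -1), Add(-2, X)) (Function('V')(q, X) = Mul(-2, Mul(Add(-2, X), Pow(Add(0, X), -1))) = Mul(-2, Mul(Add(-2, X), Pow(X, -1))) = Mul(-2, Mul(Pow(X, -1), Add(-2, X))) = Mul(-2, Pow(X, -1), Add(-2, X)))
Function('Z')(o) = 14 (Function('Z')(o) = Add(Mul(o, 0), 14) = Add(0, 14) = 14)
Mul(Function('Z')(Function('p')(6)), Function('V')(6, 5)) = Mul(14, Add(-2, Mul(4, Pow(5, -1)))) = Mul(14, Add(-2, Mul(4, Rational(1, 5)))) = Mul(14, Add(-2, Rational(4, 5))) = Mul(14, Rational(-6, 5)) = Rational(-84, 5)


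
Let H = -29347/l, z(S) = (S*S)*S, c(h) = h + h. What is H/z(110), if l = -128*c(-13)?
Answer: -29347/4429568000 ≈ -6.6253e-6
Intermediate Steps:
c(h) = 2*h
z(S) = S**3 (z(S) = S**2*S = S**3)
l = 3328 (l = -256*(-13) = -128*(-26) = 3328)
H = -29347/3328 ≈ -8.8182
H/z(110) = -29347/(3328*(110**3)) = -29347/3328/1331000 = -29347/3328*1/1331000 = -29347/4429568000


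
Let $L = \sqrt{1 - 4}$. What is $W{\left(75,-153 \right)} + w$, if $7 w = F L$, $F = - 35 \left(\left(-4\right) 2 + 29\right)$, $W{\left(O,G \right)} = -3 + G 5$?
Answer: $-768 - 105 i \sqrt{3} \approx -768.0 - 181.87 i$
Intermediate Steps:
$W{\left(O,G \right)} = -3 + 5 G$
$L = i \sqrt{3}$ ($L = \sqrt{-3} = i \sqrt{3} \approx 1.732 i$)
$F = -735$ ($F = - 35 \left(-8 + 29\right) = \left(-35\right) 21 = -735$)
$w = - 105 i \sqrt{3}$ ($w = \frac{\left(-735\right) i \sqrt{3}}{7} = - 105 i \sqrt{3} \approx - 181.87 i$)
$W{\left(75,-153 \right)} + w = \left(-3 + 5 \left(-153\right)\right) - 105 i \sqrt{3} = \left(-3 - 765\right) - 105 i \sqrt{3} = -768 - 105 i \sqrt{3}$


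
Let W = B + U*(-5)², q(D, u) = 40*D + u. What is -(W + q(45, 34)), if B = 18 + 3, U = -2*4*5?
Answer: -855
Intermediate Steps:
U = -40 (U = -8*5 = -40)
B = 21
q(D, u) = u + 40*D
W = -979 (W = 21 - 40*(-5)² = 21 - 40*25 = 21 - 1000 = -979)
-(W + q(45, 34)) = -(-979 + (34 + 40*45)) = -(-979 + (34 + 1800)) = -(-979 + 1834) = -1*855 = -855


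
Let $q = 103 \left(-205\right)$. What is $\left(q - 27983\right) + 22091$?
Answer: $-27007$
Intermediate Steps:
$q = -21115$
$\left(q - 27983\right) + 22091 = \left(-21115 - 27983\right) + 22091 = -49098 + 22091 = -27007$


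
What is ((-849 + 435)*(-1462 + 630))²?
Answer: 118644424704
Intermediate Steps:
((-849 + 435)*(-1462 + 630))² = (-414*(-832))² = 344448² = 118644424704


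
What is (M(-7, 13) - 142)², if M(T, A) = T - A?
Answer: 26244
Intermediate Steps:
(M(-7, 13) - 142)² = ((-7 - 1*13) - 142)² = ((-7 - 13) - 142)² = (-20 - 142)² = (-162)² = 26244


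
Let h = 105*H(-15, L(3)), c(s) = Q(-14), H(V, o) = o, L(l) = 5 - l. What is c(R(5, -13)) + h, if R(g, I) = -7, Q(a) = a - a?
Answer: 210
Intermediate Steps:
Q(a) = 0
c(s) = 0
h = 210 (h = 105*(5 - 1*3) = 105*(5 - 3) = 105*2 = 210)
c(R(5, -13)) + h = 0 + 210 = 210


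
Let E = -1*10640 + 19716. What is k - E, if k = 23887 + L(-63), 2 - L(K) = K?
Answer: 14876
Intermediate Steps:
L(K) = 2 - K
E = 9076 (E = -10640 + 19716 = 9076)
k = 23952 (k = 23887 + (2 - 1*(-63)) = 23887 + (2 + 63) = 23887 + 65 = 23952)
k - E = 23952 - 1*9076 = 23952 - 9076 = 14876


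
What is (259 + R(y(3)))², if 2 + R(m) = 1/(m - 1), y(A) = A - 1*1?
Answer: 66564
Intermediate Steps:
y(A) = -1 + A (y(A) = A - 1 = -1 + A)
R(m) = -2 + 1/(-1 + m) (R(m) = -2 + 1/(m - 1) = -2 + 1/(-1 + m))
(259 + R(y(3)))² = (259 + (3 - 2*(-1 + 3))/(-1 + (-1 + 3)))² = (259 + (3 - 2*2)/(-1 + 2))² = (259 + (3 - 4)/1)² = (259 + 1*(-1))² = (259 - 1)² = 258² = 66564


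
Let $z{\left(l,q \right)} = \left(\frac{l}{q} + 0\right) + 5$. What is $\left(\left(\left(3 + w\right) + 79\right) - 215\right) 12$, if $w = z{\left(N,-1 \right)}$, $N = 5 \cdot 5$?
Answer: $-1836$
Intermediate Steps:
$N = 25$
$z{\left(l,q \right)} = 5 + \frac{l}{q}$ ($z{\left(l,q \right)} = \frac{l}{q} + 5 = 5 + \frac{l}{q}$)
$w = -20$ ($w = 5 + \frac{25}{-1} = 5 + 25 \left(-1\right) = 5 - 25 = -20$)
$\left(\left(\left(3 + w\right) + 79\right) - 215\right) 12 = \left(\left(\left(3 - 20\right) + 79\right) - 215\right) 12 = \left(\left(-17 + 79\right) - 215\right) 12 = \left(62 - 215\right) 12 = \left(-153\right) 12 = -1836$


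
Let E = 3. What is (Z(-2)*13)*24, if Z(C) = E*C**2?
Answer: 3744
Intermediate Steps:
Z(C) = 3*C**2
(Z(-2)*13)*24 = ((3*(-2)**2)*13)*24 = ((3*4)*13)*24 = (12*13)*24 = 156*24 = 3744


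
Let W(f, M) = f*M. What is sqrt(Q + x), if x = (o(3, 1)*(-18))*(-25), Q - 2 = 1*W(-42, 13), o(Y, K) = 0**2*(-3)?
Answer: 4*I*sqrt(34) ≈ 23.324*I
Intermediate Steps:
o(Y, K) = 0 (o(Y, K) = 0*(-3) = 0)
W(f, M) = M*f
Q = -544 (Q = 2 + 1*(13*(-42)) = 2 + 1*(-546) = 2 - 546 = -544)
x = 0 (x = (0*(-18))*(-25) = 0*(-25) = 0)
sqrt(Q + x) = sqrt(-544 + 0) = sqrt(-544) = 4*I*sqrt(34)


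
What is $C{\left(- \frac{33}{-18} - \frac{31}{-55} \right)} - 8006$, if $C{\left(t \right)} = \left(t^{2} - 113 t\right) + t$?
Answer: $- \frac{900463079}{108900} \approx -8268.7$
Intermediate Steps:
$C{\left(t \right)} = t^{2} - 112 t$
$C{\left(- \frac{33}{-18} - \frac{31}{-55} \right)} - 8006 = \left(- \frac{33}{-18} - \frac{31}{-55}\right) \left(-112 - \left(- \frac{31}{55} - \frac{11}{6}\right)\right) - 8006 = \left(\left(-33\right) \left(- \frac{1}{18}\right) - - \frac{31}{55}\right) \left(-112 - - \frac{791}{330}\right) - 8006 = \left(\frac{11}{6} + \frac{31}{55}\right) \left(-112 + \left(\frac{11}{6} + \frac{31}{55}\right)\right) - 8006 = \frac{791 \left(-112 + \frac{791}{330}\right)}{330} - 8006 = \frac{791}{330} \left(- \frac{36169}{330}\right) - 8006 = - \frac{28609679}{108900} - 8006 = - \frac{900463079}{108900}$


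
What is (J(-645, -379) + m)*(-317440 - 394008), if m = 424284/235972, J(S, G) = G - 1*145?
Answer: 21917052775928/58993 ≈ 3.7152e+8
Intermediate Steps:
J(S, G) = -145 + G (J(S, G) = G - 145 = -145 + G)
m = 106071/58993 (m = 424284*(1/235972) = 106071/58993 ≈ 1.7980)
(J(-645, -379) + m)*(-317440 - 394008) = ((-145 - 379) + 106071/58993)*(-317440 - 394008) = (-524 + 106071/58993)*(-711448) = -30806261/58993*(-711448) = 21917052775928/58993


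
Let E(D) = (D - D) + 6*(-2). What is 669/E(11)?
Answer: -223/4 ≈ -55.750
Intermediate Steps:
E(D) = -12 (E(D) = 0 - 12 = -12)
669/E(11) = 669/(-12) = 669*(-1/12) = -223/4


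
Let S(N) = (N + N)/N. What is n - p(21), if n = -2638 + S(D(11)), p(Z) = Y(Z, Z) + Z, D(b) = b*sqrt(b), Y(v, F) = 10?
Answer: -2667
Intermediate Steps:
D(b) = b**(3/2)
p(Z) = 10 + Z
S(N) = 2 (S(N) = (2*N)/N = 2)
n = -2636 (n = -2638 + 2 = -2636)
n - p(21) = -2636 - (10 + 21) = -2636 - 1*31 = -2636 - 31 = -2667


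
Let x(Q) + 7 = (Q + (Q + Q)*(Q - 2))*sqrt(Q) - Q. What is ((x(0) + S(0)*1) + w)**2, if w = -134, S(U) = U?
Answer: 19881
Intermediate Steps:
x(Q) = -7 - Q + sqrt(Q)*(Q + 2*Q*(-2 + Q)) (x(Q) = -7 + ((Q + (Q + Q)*(Q - 2))*sqrt(Q) - Q) = -7 + ((Q + (2*Q)*(-2 + Q))*sqrt(Q) - Q) = -7 + ((Q + 2*Q*(-2 + Q))*sqrt(Q) - Q) = -7 + (sqrt(Q)*(Q + 2*Q*(-2 + Q)) - Q) = -7 + (-Q + sqrt(Q)*(Q + 2*Q*(-2 + Q))) = -7 - Q + sqrt(Q)*(Q + 2*Q*(-2 + Q)))
((x(0) + S(0)*1) + w)**2 = (((-7 - 1*0 - 3*0**(3/2) + 2*0**(5/2)) + 0*1) - 134)**2 = (((-7 + 0 - 3*0 + 2*0) + 0) - 134)**2 = (((-7 + 0 + 0 + 0) + 0) - 134)**2 = ((-7 + 0) - 134)**2 = (-7 - 134)**2 = (-141)**2 = 19881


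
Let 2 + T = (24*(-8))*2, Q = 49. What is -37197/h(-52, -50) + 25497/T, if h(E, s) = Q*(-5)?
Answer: 8111277/94570 ≈ 85.770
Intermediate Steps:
h(E, s) = -245 (h(E, s) = 49*(-5) = -245)
T = -386 (T = -2 + (24*(-8))*2 = -2 - 192*2 = -2 - 384 = -386)
-37197/h(-52, -50) + 25497/T = -37197/(-245) + 25497/(-386) = -37197*(-1/245) + 25497*(-1/386) = 37197/245 - 25497/386 = 8111277/94570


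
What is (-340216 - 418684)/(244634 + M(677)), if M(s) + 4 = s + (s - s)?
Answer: -758900/245307 ≈ -3.0937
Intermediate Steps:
M(s) = -4 + s (M(s) = -4 + (s + (s - s)) = -4 + (s + 0) = -4 + s)
(-340216 - 418684)/(244634 + M(677)) = (-340216 - 418684)/(244634 + (-4 + 677)) = -758900/(244634 + 673) = -758900/245307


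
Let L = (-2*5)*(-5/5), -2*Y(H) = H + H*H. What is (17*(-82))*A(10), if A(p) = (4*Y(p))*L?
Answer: 3066800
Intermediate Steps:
Y(H) = -H/2 - H**2/2 (Y(H) = -(H + H*H)/2 = -(H + H**2)/2 = -H/2 - H**2/2)
L = 10 (L = -(-50)/5 = -10*(-1) = 10)
A(p) = -20*p*(1 + p) (A(p) = (4*(-p*(1 + p)/2))*10 = -2*p*(1 + p)*10 = -20*p*(1 + p))
(17*(-82))*A(10) = (17*(-82))*(-20*10*(1 + 10)) = -(-27880)*10*11 = -1394*(-2200) = 3066800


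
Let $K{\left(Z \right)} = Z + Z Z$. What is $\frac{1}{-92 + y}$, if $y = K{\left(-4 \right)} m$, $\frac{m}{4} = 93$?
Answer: $\frac{1}{4372} \approx 0.00022873$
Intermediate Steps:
$K{\left(Z \right)} = Z + Z^{2}$
$m = 372$ ($m = 4 \cdot 93 = 372$)
$y = 4464$ ($y = - 4 \left(1 - 4\right) 372 = \left(-4\right) \left(-3\right) 372 = 12 \cdot 372 = 4464$)
$\frac{1}{-92 + y} = \frac{1}{-92 + 4464} = \frac{1}{4372}$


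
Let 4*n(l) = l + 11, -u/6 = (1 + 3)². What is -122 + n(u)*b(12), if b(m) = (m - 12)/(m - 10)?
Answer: -122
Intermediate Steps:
u = -96 (u = -6*(1 + 3)² = -6*4² = -6*16 = -96)
b(m) = (-12 + m)/(-10 + m)
n(l) = 11/4 + l/4 (n(l) = (l + 11)/4 = (11 + l)/4 = 11/4 + l/4)
-122 + n(u)*b(12) = -122 + (11/4 + (¼)*(-96))*((-12 + 12)/(-10 + 12)) = -122 + (11/4 - 24)*(0/2) = -122 - 85*0/8 = -122 - 85/4*0 = -122 + 0 = -122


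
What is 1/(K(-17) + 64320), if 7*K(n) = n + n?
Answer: 7/450206 ≈ 1.5548e-5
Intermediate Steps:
K(n) = 2*n/7 (K(n) = (n + n)/7 = (2*n)/7 = 2*n/7)
1/(K(-17) + 64320) = 1/((2/7)*(-17) + 64320) = 1/(-34/7 + 64320) = 1/(450206/7) = 7/450206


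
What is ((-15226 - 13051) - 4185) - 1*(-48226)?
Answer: 15764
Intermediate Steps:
((-15226 - 13051) - 4185) - 1*(-48226) = (-28277 - 4185) + 48226 = -32462 + 48226 = 15764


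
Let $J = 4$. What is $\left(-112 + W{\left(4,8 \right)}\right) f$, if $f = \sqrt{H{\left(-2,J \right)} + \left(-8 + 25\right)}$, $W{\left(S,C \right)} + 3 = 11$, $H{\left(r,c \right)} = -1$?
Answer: $-416$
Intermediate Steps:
$W{\left(S,C \right)} = 8$ ($W{\left(S,C \right)} = -3 + 11 = 8$)
$f = 4$ ($f = \sqrt{-1 + \left(-8 + 25\right)} = \sqrt{-1 + 17} = \sqrt{16} = 4$)
$\left(-112 + W{\left(4,8 \right)}\right) f = \left(-112 + 8\right) 4 = \left(-104\right) 4 = -416$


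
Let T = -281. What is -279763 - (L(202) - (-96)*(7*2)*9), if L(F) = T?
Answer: -291578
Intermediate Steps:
L(F) = -281
-279763 - (L(202) - (-96)*(7*2)*9) = -279763 - (-281 - (-96)*(7*2)*9) = -279763 - (-281 - (-96)*14*9) = -279763 - (-281 - (-96)*126) = -279763 - (-281 - 1*(-12096)) = -279763 - (-281 + 12096) = -279763 - 1*11815 = -279763 - 11815 = -291578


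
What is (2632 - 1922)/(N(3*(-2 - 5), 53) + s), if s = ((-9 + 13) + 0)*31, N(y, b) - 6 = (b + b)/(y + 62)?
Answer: 14555/2718 ≈ 5.3550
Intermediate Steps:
N(y, b) = 6 + 2*b/(62 + y) (N(y, b) = 6 + (b + b)/(y + 62) = 6 + (2*b)/(62 + y) = 6 + 2*b/(62 + y))
s = 124 (s = (4 + 0)*31 = 4*31 = 124)
(2632 - 1922)/(N(3*(-2 - 5), 53) + s) = (2632 - 1922)/(2*(186 + 53 + 3*(3*(-2 - 5)))/(62 + 3*(-2 - 5)) + 124) = 710/(2*(186 + 53 + 3*(3*(-7)))/(62 + 3*(-7)) + 124) = 710/(2*(186 + 53 + 3*(-21))/(62 - 21) + 124) = 710/(2*(186 + 53 - 63)/41 + 124) = 710/(2*(1/41)*176 + 124) = 710/(352/41 + 124) = 710/(5436/41) = 710*(41/5436) = 14555/2718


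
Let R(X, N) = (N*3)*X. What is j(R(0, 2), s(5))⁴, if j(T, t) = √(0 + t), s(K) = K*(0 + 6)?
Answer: 900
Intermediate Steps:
R(X, N) = 3*N*X (R(X, N) = (3*N)*X = 3*N*X)
s(K) = 6*K (s(K) = K*6 = 6*K)
j(T, t) = √t
j(R(0, 2), s(5))⁴ = (√(6*5))⁴ = (√30)⁴ = 900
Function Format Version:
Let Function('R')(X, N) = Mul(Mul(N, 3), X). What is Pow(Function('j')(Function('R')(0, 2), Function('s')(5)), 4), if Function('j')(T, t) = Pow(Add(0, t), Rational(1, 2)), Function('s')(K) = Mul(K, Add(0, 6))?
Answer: 900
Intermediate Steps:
Function('R')(X, N) = Mul(3, N, X) (Function('R')(X, N) = Mul(Mul(3, N), X) = Mul(3, N, X))
Function('s')(K) = Mul(6, K) (Function('s')(K) = Mul(K, 6) = Mul(6, K))
Function('j')(T, t) = Pow(t, Rational(1, 2))
Pow(Function('j')(Function('R')(0, 2), Function('s')(5)), 4) = Pow(Pow(Mul(6, 5), Rational(1, 2)), 4) = Pow(Pow(30, Rational(1, 2)), 4) = 900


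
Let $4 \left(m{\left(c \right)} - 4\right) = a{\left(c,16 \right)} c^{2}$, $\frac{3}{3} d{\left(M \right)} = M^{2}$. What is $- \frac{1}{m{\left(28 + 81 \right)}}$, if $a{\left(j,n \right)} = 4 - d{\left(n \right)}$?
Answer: $\frac{1}{748499} \approx 1.336 \cdot 10^{-6}$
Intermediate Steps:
$d{\left(M \right)} = M^{2}$
$a{\left(j,n \right)} = 4 - n^{2}$
$m{\left(c \right)} = 4 - 63 c^{2}$ ($m{\left(c \right)} = 4 + \frac{\left(4 - 16^{2}\right) c^{2}}{4} = 4 + \frac{\left(4 - 256\right) c^{2}}{4} = 4 + \frac{\left(-252\right) c^{2}}{4} = 4 - 63 c^{2}$)
$- \frac{1}{m{\left(28 + 81 \right)}} = - \frac{1}{4 - 63 \left(28 + 81\right)^{2}} = - \frac{1}{4 - 63 \cdot 109^{2}} = - \frac{1}{4 - 748503} = - \frac{1}{-748499} = \left(-1\right) \left(- \frac{1}{748499}\right) = \frac{1}{748499}$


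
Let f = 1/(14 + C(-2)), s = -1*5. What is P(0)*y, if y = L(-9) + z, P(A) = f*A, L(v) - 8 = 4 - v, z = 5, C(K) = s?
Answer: 0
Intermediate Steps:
s = -5
C(K) = -5
L(v) = 12 - v (L(v) = 8 + (4 - v) = 12 - v)
f = ⅑ (f = 1/(14 - 5) = 1/9 = ⅑ ≈ 0.11111)
P(A) = A/9
y = 26 (y = (12 - 1*(-9)) + 5 = (12 + 9) + 5 = 21 + 5 = 26)
P(0)*y = ((⅑)*0)*26 = 0*26 = 0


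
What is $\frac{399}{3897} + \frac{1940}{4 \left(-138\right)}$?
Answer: $- \frac{203887}{59754} \approx -3.4121$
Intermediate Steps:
$\frac{399}{3897} + \frac{1940}{4 \left(-138\right)} = 399 \cdot \frac{1}{3897} + \frac{1940}{-552} = \frac{133}{1299} + 1940 \left(- \frac{1}{552}\right) = \frac{133}{1299} - \frac{485}{138} = - \frac{203887}{59754}$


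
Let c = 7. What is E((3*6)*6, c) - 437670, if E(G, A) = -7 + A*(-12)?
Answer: -437761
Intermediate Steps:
E(G, A) = -7 - 12*A
E((3*6)*6, c) - 437670 = (-7 - 12*7) - 437670 = (-7 - 84) - 437670 = -91 - 437670 = -437761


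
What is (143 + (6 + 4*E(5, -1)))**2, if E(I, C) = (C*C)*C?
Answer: 21025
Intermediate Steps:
E(I, C) = C**3 (E(I, C) = C**2*C = C**3)
(143 + (6 + 4*E(5, -1)))**2 = (143 + (6 + 4*(-1)**3))**2 = (143 + (6 + 4*(-1)))**2 = (143 + (6 - 4))**2 = (143 + 2)**2 = 145**2 = 21025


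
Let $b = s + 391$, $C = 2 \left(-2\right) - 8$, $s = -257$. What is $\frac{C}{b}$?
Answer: $- \frac{6}{67} \approx -0.089552$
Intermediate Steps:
$C = -12$ ($C = -4 - 8 = -12$)
$b = 134$ ($b = -257 + 391 = 134$)
$\frac{C}{b} = - \frac{12}{134} = \left(-12\right) \frac{1}{134} = - \frac{6}{67}$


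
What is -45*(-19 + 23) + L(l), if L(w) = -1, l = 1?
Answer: -181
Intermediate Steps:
-45*(-19 + 23) + L(l) = -45*(-19 + 23) - 1 = -45*4 - 1 = -180 - 1 = -181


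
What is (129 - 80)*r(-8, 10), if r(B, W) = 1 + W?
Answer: 539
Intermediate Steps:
(129 - 80)*r(-8, 10) = (129 - 80)*(1 + 10) = 49*11 = 539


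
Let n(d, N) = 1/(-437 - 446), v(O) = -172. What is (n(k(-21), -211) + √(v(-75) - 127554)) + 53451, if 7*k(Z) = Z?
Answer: 47197232/883 + I*√127726 ≈ 53451.0 + 357.39*I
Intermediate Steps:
k(Z) = Z/7
n(d, N) = -1/883 (n(d, N) = 1/(-883) = -1/883)
(n(k(-21), -211) + √(v(-75) - 127554)) + 53451 = (-1/883 + √(-172 - 127554)) + 53451 = (-1/883 + √(-127726)) + 53451 = (-1/883 + I*√127726) + 53451 = 47197232/883 + I*√127726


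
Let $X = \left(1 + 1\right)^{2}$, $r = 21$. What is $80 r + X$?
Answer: $1684$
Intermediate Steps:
$X = 4$ ($X = 2^{2} = 4$)
$80 r + X = 80 \cdot 21 + 4 = 1680 + 4 = 1684$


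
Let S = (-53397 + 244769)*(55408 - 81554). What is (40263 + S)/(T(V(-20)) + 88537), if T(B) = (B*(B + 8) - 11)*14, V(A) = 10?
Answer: -5003572049/90903 ≈ -55043.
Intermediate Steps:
T(B) = -154 + 14*B*(8 + B) (T(B) = (B*(8 + B) - 11)*14 = (-11 + B*(8 + B))*14 = -154 + 14*B*(8 + B))
S = -5003612312 (S = 191372*(-26146) = -5003612312)
(40263 + S)/(T(V(-20)) + 88537) = (40263 - 5003612312)/((-154 + 14*10² + 112*10) + 88537) = -5003572049/((-154 + 14*100 + 1120) + 88537) = -5003572049/((-154 + 1400 + 1120) + 88537) = -5003572049/(2366 + 88537) = -5003572049/90903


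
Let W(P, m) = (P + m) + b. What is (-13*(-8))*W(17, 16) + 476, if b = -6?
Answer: 3284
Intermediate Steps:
W(P, m) = -6 + P + m (W(P, m) = (P + m) - 6 = -6 + P + m)
(-13*(-8))*W(17, 16) + 476 = (-13*(-8))*(-6 + 17 + 16) + 476 = 104*27 + 476 = 2808 + 476 = 3284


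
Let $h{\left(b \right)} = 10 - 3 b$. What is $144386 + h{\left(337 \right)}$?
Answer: $143385$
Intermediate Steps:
$144386 + h{\left(337 \right)} = 144386 + \left(10 - 1011\right) = 144386 - 1001 = 143385$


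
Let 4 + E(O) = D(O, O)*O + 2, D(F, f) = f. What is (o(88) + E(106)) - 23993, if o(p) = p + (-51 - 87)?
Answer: -12809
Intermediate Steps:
o(p) = -138 + p (o(p) = p - 138 = -138 + p)
E(O) = -2 + O² (E(O) = -4 + (O*O + 2) = -4 + (O² + 2) = -4 + (2 + O²) = -2 + O²)
(o(88) + E(106)) - 23993 = ((-138 + 88) + (-2 + 106²)) - 23993 = (-50 + (-2 + 11236)) - 23993 = (-50 + 11234) - 23993 = 11184 - 23993 = -12809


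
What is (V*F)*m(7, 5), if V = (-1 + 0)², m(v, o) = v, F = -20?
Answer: -140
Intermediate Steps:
V = 1 (V = (-1)² = 1)
(V*F)*m(7, 5) = (1*(-20))*7 = -20*7 = -140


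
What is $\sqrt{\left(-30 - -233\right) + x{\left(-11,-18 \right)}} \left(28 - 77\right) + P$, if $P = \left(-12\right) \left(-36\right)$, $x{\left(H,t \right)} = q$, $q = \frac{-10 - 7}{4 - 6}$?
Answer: $432 - \frac{147 \sqrt{94}}{2} \approx -280.61$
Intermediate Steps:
$q = \frac{17}{2}$ ($q = - \frac{17}{-2} = \left(-17\right) \left(- \frac{1}{2}\right) = \frac{17}{2} \approx 8.5$)
$x{\left(H,t \right)} = \frac{17}{2}$
$P = 432$
$\sqrt{\left(-30 - -233\right) + x{\left(-11,-18 \right)}} \left(28 - 77\right) + P = \sqrt{\left(-30 - -233\right) + \frac{17}{2}} \left(28 - 77\right) + 432 = \sqrt{\left(-30 + 233\right) + \frac{17}{2}} \left(-49\right) + 432 = \sqrt{203 + \frac{17}{2}} \left(-49\right) + 432 = \sqrt{\frac{423}{2}} \left(-49\right) + 432 = \frac{3 \sqrt{94}}{2} \left(-49\right) + 432 = - \frac{147 \sqrt{94}}{2} + 432 = 432 - \frac{147 \sqrt{94}}{2}$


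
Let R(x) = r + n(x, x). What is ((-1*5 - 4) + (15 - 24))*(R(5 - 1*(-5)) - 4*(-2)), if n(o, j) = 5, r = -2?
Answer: -198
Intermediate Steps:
R(x) = 3 (R(x) = -2 + 5 = 3)
((-1*5 - 4) + (15 - 24))*(R(5 - 1*(-5)) - 4*(-2)) = ((-1*5 - 4) + (15 - 24))*(3 - 4*(-2)) = ((-5 - 4) - 9)*(3 + 8) = (-9 - 9)*11 = -18*11 = -198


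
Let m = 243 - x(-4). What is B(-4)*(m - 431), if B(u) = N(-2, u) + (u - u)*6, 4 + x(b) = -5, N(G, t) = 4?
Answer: -716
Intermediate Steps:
x(b) = -9 (x(b) = -4 - 5 = -9)
B(u) = 4 (B(u) = 4 + (u - u)*6 = 4 + 0*6 = 4 + 0 = 4)
m = 252 (m = 243 - 1*(-9) = 243 + 9 = 252)
B(-4)*(m - 431) = 4*(252 - 431) = 4*(-179) = -716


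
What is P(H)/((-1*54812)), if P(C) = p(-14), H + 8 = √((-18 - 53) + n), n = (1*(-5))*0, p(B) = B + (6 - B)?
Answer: -3/27406 ≈ -0.00010947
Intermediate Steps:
p(B) = 6
n = 0 (n = -5*0 = 0)
H = -8 + I*√71 (H = -8 + √((-18 - 53) + 0) = -8 + √(-71 + 0) = -8 + √(-71) = -8 + I*√71 ≈ -8.0 + 8.4261*I)
P(C) = 6
P(H)/((-1*54812)) = 6/((-1*54812)) = 6/(-54812) = 6*(-1/54812) = -3/27406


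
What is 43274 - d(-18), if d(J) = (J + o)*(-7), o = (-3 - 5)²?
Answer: 43596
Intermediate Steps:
o = 64 (o = (-8)² = 64)
d(J) = -448 - 7*J (d(J) = (J + 64)*(-7) = (64 + J)*(-7) = -448 - 7*J)
43274 - d(-18) = 43274 - (-448 - 7*(-18)) = 43274 - (-448 + 126) = 43274 - 1*(-322) = 43274 + 322 = 43596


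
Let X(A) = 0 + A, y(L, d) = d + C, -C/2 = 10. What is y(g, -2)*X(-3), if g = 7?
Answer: 66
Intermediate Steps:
C = -20 (C = -2*10 = -20)
y(L, d) = -20 + d (y(L, d) = d - 20 = -20 + d)
X(A) = A
y(g, -2)*X(-3) = (-20 - 2)*(-3) = -22*(-3) = 66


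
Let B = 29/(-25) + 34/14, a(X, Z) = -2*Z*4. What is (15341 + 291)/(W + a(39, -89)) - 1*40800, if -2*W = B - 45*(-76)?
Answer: -7132984400/174761 ≈ -40816.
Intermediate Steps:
a(X, Z) = -8*Z
B = 222/175 (B = 29*(-1/25) + 34*(1/14) = -29/25 + 17/7 = 222/175 ≈ 1.2686)
W = -299361/175 (W = -(222/175 - 45*(-76))/2 = -(222/175 + 3420)/2 = -½*598722/175 = -299361/175 ≈ -1710.6)
(15341 + 291)/(W + a(39, -89)) - 1*40800 = (15341 + 291)/(-299361/175 - 8*(-89)) - 1*40800 = 15632/(-299361/175 + 712) - 40800 = 15632/(-174761/175) - 40800 = 15632*(-175/174761) - 40800 = -2735600/174761 - 40800 = -7132984400/174761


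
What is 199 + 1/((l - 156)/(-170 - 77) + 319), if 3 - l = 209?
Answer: 15752092/79155 ≈ 199.00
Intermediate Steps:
l = -206 (l = 3 - 1*209 = 3 - 209 = -206)
199 + 1/((l - 156)/(-170 - 77) + 319) = 199 + 1/((-206 - 156)/(-170 - 77) + 319) = 199 + 1/(-362/(-247) + 319) = 199 + 1/(-362*(-1/247) + 319) = 199 + 1/(362/247 + 319) = 199 + 1/(79155/247) = 199 + 247/79155 = 15752092/79155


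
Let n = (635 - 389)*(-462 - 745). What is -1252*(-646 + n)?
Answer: 372555136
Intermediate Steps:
n = -296922 (n = 246*(-1207) = -296922)
-1252*(-646 + n) = -1252*(-646 - 296922) = -1252*(-297568) = 372555136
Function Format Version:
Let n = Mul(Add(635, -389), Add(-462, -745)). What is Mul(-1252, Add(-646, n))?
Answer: 372555136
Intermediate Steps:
n = -296922 (n = Mul(246, -1207) = -296922)
Mul(-1252, Add(-646, n)) = Mul(-1252, Add(-646, -296922)) = Mul(-1252, -297568) = 372555136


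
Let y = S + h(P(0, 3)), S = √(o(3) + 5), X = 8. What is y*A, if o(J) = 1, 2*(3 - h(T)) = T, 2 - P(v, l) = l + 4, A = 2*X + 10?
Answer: 143 + 26*√6 ≈ 206.69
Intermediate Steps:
A = 26 (A = 2*8 + 10 = 16 + 10 = 26)
P(v, l) = -2 - l (P(v, l) = 2 - (l + 4) = 2 - (4 + l) = 2 + (-4 - l) = -2 - l)
h(T) = 3 - T/2
S = √6 (S = √(1 + 5) = √6 ≈ 2.4495)
y = 11/2 + √6 (y = √6 + (3 - (-2 - 1*3)/2) = √6 + (3 - (-2 - 3)/2) = √6 + (3 - ½*(-5)) = √6 + (3 + 5/2) = √6 + 11/2 = 11/2 + √6 ≈ 7.9495)
y*A = (11/2 + √6)*26 = 143 + 26*√6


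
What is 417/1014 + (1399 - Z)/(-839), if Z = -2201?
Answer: -1100179/283582 ≈ -3.8796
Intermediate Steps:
417/1014 + (1399 - Z)/(-839) = 417/1014 + (1399 - 1*(-2201))/(-839) = 417*(1/1014) + (1399 + 2201)*(-1/839) = 139/338 + 3600*(-1/839) = 139/338 - 3600/839 = -1100179/283582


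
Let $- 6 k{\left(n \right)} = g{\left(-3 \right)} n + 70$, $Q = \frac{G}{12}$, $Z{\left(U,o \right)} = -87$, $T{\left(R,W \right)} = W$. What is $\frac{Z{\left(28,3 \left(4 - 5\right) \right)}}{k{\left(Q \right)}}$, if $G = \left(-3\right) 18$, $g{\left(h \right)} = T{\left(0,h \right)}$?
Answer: $\frac{1044}{167} \approx 6.2515$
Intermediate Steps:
$g{\left(h \right)} = h$
$G = -54$
$Q = - \frac{9}{2}$ ($Q = - \frac{54}{12} = \left(-54\right) \frac{1}{12} = - \frac{9}{2} \approx -4.5$)
$k{\left(n \right)} = - \frac{35}{3} + \frac{n}{2}$ ($k{\left(n \right)} = - \frac{- 3 n + 70}{6} = - \frac{70 - 3 n}{6} = - \frac{35}{3} + \frac{n}{2}$)
$\frac{Z{\left(28,3 \left(4 - 5\right) \right)}}{k{\left(Q \right)}} = - \frac{87}{- \frac{35}{3} + \frac{1}{2} \left(- \frac{9}{2}\right)} = - \frac{87}{- \frac{35}{3} - \frac{9}{4}} = - \frac{87}{- \frac{167}{12}} = \left(-87\right) \left(- \frac{12}{167}\right) = \frac{1044}{167}$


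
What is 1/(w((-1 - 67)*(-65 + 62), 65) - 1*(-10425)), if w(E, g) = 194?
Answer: 1/10619 ≈ 9.4171e-5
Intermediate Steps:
1/(w((-1 - 67)*(-65 + 62), 65) - 1*(-10425)) = 1/(194 - 1*(-10425)) = 1/(194 + 10425) = 1/10619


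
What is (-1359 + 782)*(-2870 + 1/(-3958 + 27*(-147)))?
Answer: 13127033307/7927 ≈ 1.6560e+6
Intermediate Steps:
(-1359 + 782)*(-2870 + 1/(-3958 + 27*(-147))) = -577*(-2870 + 1/(-3958 - 3969)) = -577*(-2870 + 1/(-7927)) = -577*(-2870 - 1/7927) = -577*(-22750491/7927) = 13127033307/7927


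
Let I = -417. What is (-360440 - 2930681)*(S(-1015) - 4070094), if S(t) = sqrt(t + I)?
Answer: 13395171835374 - 6582242*I*sqrt(358) ≈ 1.3395e+13 - 1.2454e+8*I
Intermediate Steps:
S(t) = sqrt(-417 + t) (S(t) = sqrt(t - 417) = sqrt(-417 + t))
(-360440 - 2930681)*(S(-1015) - 4070094) = (-360440 - 2930681)*(sqrt(-417 - 1015) - 4070094) = -3291121*(sqrt(-1432) - 4070094) = -3291121*(2*I*sqrt(358) - 4070094) = -3291121*(-4070094 + 2*I*sqrt(358)) = 13395171835374 - 6582242*I*sqrt(358)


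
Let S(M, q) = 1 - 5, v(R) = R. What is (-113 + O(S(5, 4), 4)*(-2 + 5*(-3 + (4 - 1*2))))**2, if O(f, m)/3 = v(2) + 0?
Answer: 24025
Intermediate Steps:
S(M, q) = -4
O(f, m) = 6 (O(f, m) = 3*(2 + 0) = 3*2 = 6)
(-113 + O(S(5, 4), 4)*(-2 + 5*(-3 + (4 - 1*2))))**2 = (-113 + 6*(-2 + 5*(-3 + (4 - 1*2))))**2 = (-113 + 6*(-2 + 5*(-3 + (4 - 2))))**2 = (-113 + 6*(-2 + 5*(-3 + 2)))**2 = (-113 + 6*(-2 + 5*(-1)))**2 = (-113 + 6*(-2 - 5))**2 = (-113 + 6*(-7))**2 = (-113 - 42)**2 = (-155)**2 = 24025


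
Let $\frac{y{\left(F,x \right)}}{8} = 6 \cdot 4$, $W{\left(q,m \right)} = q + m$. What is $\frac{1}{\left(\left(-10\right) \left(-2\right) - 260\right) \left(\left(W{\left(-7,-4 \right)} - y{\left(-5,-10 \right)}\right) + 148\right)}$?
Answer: $\frac{1}{13200} \approx 7.5758 \cdot 10^{-5}$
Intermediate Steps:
$W{\left(q,m \right)} = m + q$
$y{\left(F,x \right)} = 192$ ($y{\left(F,x \right)} = 8 \cdot 6 \cdot 4 = 8 \cdot 24 = 192$)
$\frac{1}{\left(\left(-10\right) \left(-2\right) - 260\right) \left(\left(W{\left(-7,-4 \right)} - y{\left(-5,-10 \right)}\right) + 148\right)} = \frac{1}{\left(\left(-10\right) \left(-2\right) - 260\right) \left(\left(\left(-4 - 7\right) - 192\right) + 148\right)} = \frac{1}{\left(20 - 260\right) \left(\left(-11 - 192\right) + 148\right)} = \frac{1}{\left(-240\right) \left(-203 + 148\right)} = \frac{1}{\left(-240\right) \left(-55\right)} = \frac{1}{13200}$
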